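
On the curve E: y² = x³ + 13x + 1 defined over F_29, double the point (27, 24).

(3, 3)

tangent at (27, 24): λ = (3·27² + 13)/(2·24) ≡ 25/19. 19⁻¹ ≡ 26 (mod 29) since 19·26 = 494 ≡ 1, so λ ≡ 25·26 ≡ 12.
  x = λ² - 27 - 27 = 144 - 54 ≡ 3; y = λ·(27 - 3) - 24 ≡ 3. → (3, 3)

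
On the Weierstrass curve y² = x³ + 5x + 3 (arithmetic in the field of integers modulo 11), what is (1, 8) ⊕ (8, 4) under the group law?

(1, 8) + (8, 4). λ = (4 - 8)/(8 - 1) ≡ 7/7 mod 11. 7⁻¹ ≡ 8 (mod 11), so λ ≡ 1.
  x = λ² - 1 - 8 = 1 - 9 ≡ 3; y = λ·(1 - 3) - 8 ≡ 1. → (3, 1)

(3, 1)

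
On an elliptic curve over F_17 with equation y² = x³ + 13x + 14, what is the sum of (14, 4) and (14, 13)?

The two points share x = 14 and their y-coordinates satisfy 4 + 13 ≡ 0 (mod 17), so they are inverses. Their sum is O.

O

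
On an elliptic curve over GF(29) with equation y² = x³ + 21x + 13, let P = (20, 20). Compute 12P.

Repeated addition: build up to 12P.
2P: tangent at (20, 20): λ = (3·20² + 21)/(2·20) ≡ 3/11. 11⁻¹ ≡ 8 (mod 29), so λ ≡ 3·8 ≡ 24.
  x = λ² - 20 - 20 = 576 - 40 ≡ 14; y = λ·(20 - 14) - 20 ≡ 8. → (14, 8)
3P: (14, 8) + (20, 20). λ = (20 - 8)/(20 - 14) ≡ 12/6 mod 29. 6⁻¹ ≡ 5 (mod 29), so λ ≡ 2.
  x = λ² - 14 - 20 = 4 - 34 ≡ 28; y = λ·(14 - 28) - 8 ≡ 22. → (28, 22)
4P: (28, 22) + (20, 20). λ = (20 - 22)/(20 - 28) ≡ 27/21 mod 29. 21⁻¹ ≡ 18 (mod 29), so λ ≡ 22.
  x = λ² - 28 - 20 = 484 - 48 ≡ 1; y = λ·(28 - 1) - 22 ≡ 21. → (1, 21)
5P: (1, 21) + (20, 20). λ = (20 - 21)/(20 - 1) ≡ 28/19 mod 29. 19⁻¹ ≡ 26 (mod 29) since 19·26 = 494 ≡ 1, so λ ≡ 3.
  x = λ² - 1 - 20 = 9 - 21 ≡ 17; y = λ·(1 - 17) - 21 ≡ 18. → (17, 18)
6P: (17, 18) + (20, 20). λ = (20 - 18)/(20 - 17) ≡ 2/3 mod 29. 3⁻¹ ≡ 10 (mod 29) since 3·10 = 30 ≡ 1, so λ ≡ 20.
  x = λ² - 17 - 20 = 400 - 37 ≡ 15; y = λ·(17 - 15) - 18 ≡ 22. → (15, 22)
7P: (15, 22) + (20, 20). λ = (20 - 22)/(20 - 15) ≡ 27/5 mod 29. 5⁻¹ ≡ 6 (mod 29) since 5·6 = 30 ≡ 1, so λ ≡ 17.
  x = λ² - 15 - 20 = 289 - 35 ≡ 22; y = λ·(15 - 22) - 22 ≡ 4. → (22, 4)
8P: (22, 4) + (20, 20). λ = (20 - 4)/(20 - 22) ≡ 16/27 mod 29. 27⁻¹ ≡ 14 (mod 29) since 27·14 = 378 ≡ 1, so λ ≡ 21.
  x = λ² - 22 - 20 = 441 - 42 ≡ 22; y = λ·(22 - 22) - 4 ≡ 25. → (22, 25)
9P: (22, 25) + (20, 20). λ = (20 - 25)/(20 - 22) ≡ 24/27 mod 29. 27⁻¹ ≡ 14 (mod 29), so λ ≡ 17.
  x = λ² - 22 - 20 = 289 - 42 ≡ 15; y = λ·(22 - 15) - 25 ≡ 7. → (15, 7)
10P: (15, 7) + (20, 20). λ = (20 - 7)/(20 - 15) ≡ 13/5 mod 29. 5⁻¹ ≡ 6 (mod 29) since 5·6 = 30 ≡ 1, so λ ≡ 20.
  x = λ² - 15 - 20 = 400 - 35 ≡ 17; y = λ·(15 - 17) - 7 ≡ 11. → (17, 11)
11P: (17, 11) + (20, 20). λ = (20 - 11)/(20 - 17) ≡ 9/3 mod 29. 3⁻¹ ≡ 10 (mod 29), so λ ≡ 3.
  x = λ² - 17 - 20 = 9 - 37 ≡ 1; y = λ·(17 - 1) - 11 ≡ 8. → (1, 8)
12P: (1, 8) + (20, 20). λ = (20 - 8)/(20 - 1) ≡ 12/19 mod 29. 19⁻¹ ≡ 26 (mod 29) since 19·26 = 494 ≡ 1, so λ ≡ 22.
  x = λ² - 1 - 20 = 484 - 21 ≡ 28; y = λ·(1 - 28) - 8 ≡ 7. → (28, 7)

(28, 7)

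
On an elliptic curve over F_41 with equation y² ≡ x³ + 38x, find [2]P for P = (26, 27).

(32, 35)

tangent at (26, 27): λ = (3·26² + 38)/(2·27) ≡ 16/13. 13⁻¹ ≡ 19 (mod 41), so λ ≡ 16·19 ≡ 17.
  x = λ² - 26 - 26 = 289 - 52 ≡ 32; y = λ·(26 - 32) - 27 ≡ 35. → (32, 35)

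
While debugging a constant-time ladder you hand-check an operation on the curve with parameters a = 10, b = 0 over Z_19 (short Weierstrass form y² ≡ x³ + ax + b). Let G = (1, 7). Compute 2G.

(4, 16)

tangent at (1, 7): λ = (3·1² + 10)/(2·7) ≡ 13/14. 14⁻¹ ≡ 15 (mod 19), so λ ≡ 13·15 ≡ 5.
  x = λ² - 1 - 1 = 25 - 2 ≡ 4; y = λ·(1 - 4) - 7 ≡ 16. → (4, 16)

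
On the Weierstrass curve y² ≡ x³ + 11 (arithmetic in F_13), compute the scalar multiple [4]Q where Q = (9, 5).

Double-and-add on 4 = (100)₂. Start with Q = (9, 5) for the leading 1-bit.
double: tangent at (9, 5): λ = (3·9² + 0)/(2·5) ≡ 9/10. 10⁻¹ ≡ 4 (mod 13) since 10·4 = 40 ≡ 1, so λ ≡ 9·4 ≡ 10.
  x = λ² - 9 - 9 = 100 - 18 ≡ 4; y = λ·(9 - 4) - 5 ≡ 6. → (4, 6)
double: tangent at (4, 6): λ = (3·4² + 0)/(2·6) ≡ 9/12. 12⁻¹ ≡ 12 (mod 13), so λ ≡ 9·12 ≡ 4.
  x = λ² - 4 - 4 = 16 - 8 ≡ 8; y = λ·(4 - 8) - 6 ≡ 4. → (8, 4)

(8, 4)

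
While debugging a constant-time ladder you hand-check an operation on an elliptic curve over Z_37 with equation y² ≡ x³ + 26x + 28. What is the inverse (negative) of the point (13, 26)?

(13, 11)

-(13, 26) = (13, -26 mod 37) = (13, 11).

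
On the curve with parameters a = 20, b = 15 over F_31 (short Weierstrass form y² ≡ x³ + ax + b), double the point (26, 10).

tangent at (26, 10): λ = (3·26² + 20)/(2·10) ≡ 2/20. 20⁻¹ ≡ 14 (mod 31), so λ ≡ 2·14 ≡ 28.
  x = λ² - 26 - 26 = 784 - 52 ≡ 19; y = λ·(26 - 19) - 10 ≡ 0. → (19, 0)

(19, 0)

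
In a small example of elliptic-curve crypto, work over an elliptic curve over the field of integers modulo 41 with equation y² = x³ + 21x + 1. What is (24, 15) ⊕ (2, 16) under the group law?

(24, 15) + (2, 16). λ = (16 - 15)/(2 - 24) ≡ 1/19 mod 41. 19⁻¹ ≡ 13 (mod 41), so λ ≡ 13.
  x = λ² - 24 - 2 = 169 - 26 ≡ 20; y = λ·(24 - 20) - 15 ≡ 37. → (20, 37)

(20, 37)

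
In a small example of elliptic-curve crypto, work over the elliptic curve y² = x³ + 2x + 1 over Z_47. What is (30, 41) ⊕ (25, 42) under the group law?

(24, 33)

(30, 41) + (25, 42). λ = (42 - 41)/(25 - 30) ≡ 1/42 mod 47. 42⁻¹ ≡ 28 (mod 47) since 42·28 = 1176 ≡ 1, so λ ≡ 28.
  x = λ² - 30 - 25 = 784 - 55 ≡ 24; y = λ·(30 - 24) - 41 ≡ 33. → (24, 33)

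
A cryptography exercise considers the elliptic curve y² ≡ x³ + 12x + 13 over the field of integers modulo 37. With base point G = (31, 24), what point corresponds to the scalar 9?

(16, 3)

Repeated addition: build up to 9G.
2G: tangent at (31, 24): λ = (3·31² + 12)/(2·24) ≡ 9/11. 11⁻¹ ≡ 27 (mod 37), so λ ≡ 9·27 ≡ 21.
  x = λ² - 31 - 31 = 441 - 62 ≡ 9; y = λ·(31 - 9) - 24 ≡ 31. → (9, 31)
3G: (9, 31) + (31, 24). λ = (24 - 31)/(31 - 9) ≡ 30/22 mod 37. 22⁻¹ ≡ 32 (mod 37), so λ ≡ 35.
  x = λ² - 9 - 31 = 1225 - 40 ≡ 1; y = λ·(9 - 1) - 31 ≡ 27. → (1, 27)
4G: (1, 27) + (31, 24). λ = (24 - 27)/(31 - 1) ≡ 34/30 mod 37. 30⁻¹ ≡ 21 (mod 37) since 30·21 = 630 ≡ 1, so λ ≡ 11.
  x = λ² - 1 - 31 = 121 - 32 ≡ 15; y = λ·(1 - 15) - 27 ≡ 4. → (15, 4)
5G: (15, 4) + (31, 24). λ = (24 - 4)/(31 - 15) ≡ 20/16 mod 37. 16⁻¹ ≡ 7 (mod 37), so λ ≡ 29.
  x = λ² - 15 - 31 = 841 - 46 ≡ 18; y = λ·(15 - 18) - 4 ≡ 20. → (18, 20)
6G: (18, 20) + (31, 24). λ = (24 - 20)/(31 - 18) ≡ 4/13 mod 37. 13⁻¹ ≡ 20 (mod 37) since 13·20 = 260 ≡ 1, so λ ≡ 6.
  x = λ² - 18 - 31 = 36 - 49 ≡ 24; y = λ·(18 - 24) - 20 ≡ 18. → (24, 18)
7G: (24, 18) + (31, 24). λ = (24 - 18)/(31 - 24) ≡ 6/7 mod 37. 7⁻¹ ≡ 16 (mod 37) since 7·16 = 112 ≡ 1, so λ ≡ 22.
  x = λ² - 24 - 31 = 484 - 55 ≡ 22; y = λ·(24 - 22) - 18 ≡ 26. → (22, 26)
8G: (22, 26) + (31, 24). λ = (24 - 26)/(31 - 22) ≡ 35/9 mod 37. 9⁻¹ ≡ 33 (mod 37) since 9·33 = 297 ≡ 1, so λ ≡ 8.
  x = λ² - 22 - 31 = 64 - 53 ≡ 11; y = λ·(22 - 11) - 26 ≡ 25. → (11, 25)
9G: (11, 25) + (31, 24). λ = (24 - 25)/(31 - 11) ≡ 36/20 mod 37. 20⁻¹ ≡ 13 (mod 37) since 20·13 = 260 ≡ 1, so λ ≡ 24.
  x = λ² - 11 - 31 = 576 - 42 ≡ 16; y = λ·(11 - 16) - 25 ≡ 3. → (16, 3)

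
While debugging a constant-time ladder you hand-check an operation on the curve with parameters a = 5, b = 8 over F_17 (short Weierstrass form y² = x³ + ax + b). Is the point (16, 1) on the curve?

y² = 1² ≡ 1; x³ + 5x + 8 = 4184 ≡ 2 (mod 17). 1 ≠ 2.

no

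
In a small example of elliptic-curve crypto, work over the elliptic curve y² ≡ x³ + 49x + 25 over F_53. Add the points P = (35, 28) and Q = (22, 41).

(50, 40)

(35, 28) + (22, 41). λ = (41 - 28)/(22 - 35) ≡ 13/40 mod 53. 40⁻¹ ≡ 4 (mod 53), so λ ≡ 52.
  x = λ² - 35 - 22 = 2704 - 57 ≡ 50; y = λ·(35 - 50) - 28 ≡ 40. → (50, 40)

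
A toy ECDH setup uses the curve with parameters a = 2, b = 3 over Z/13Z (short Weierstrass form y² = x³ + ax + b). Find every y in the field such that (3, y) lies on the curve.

x³ + 2x + 3 = 36 ≡ 10 (mod 13).
Square roots of 10 mod 13: 6 and 7 (since 6² = 36 ≡ 10).

6, 7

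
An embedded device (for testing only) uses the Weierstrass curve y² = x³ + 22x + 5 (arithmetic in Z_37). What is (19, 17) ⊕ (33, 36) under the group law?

(19, 17) + (33, 36). λ = (36 - 17)/(33 - 19) ≡ 19/14 mod 37. 14⁻¹ ≡ 8 (mod 37), so λ ≡ 4.
  x = λ² - 19 - 33 = 16 - 52 ≡ 1; y = λ·(19 - 1) - 17 ≡ 18. → (1, 18)

(1, 18)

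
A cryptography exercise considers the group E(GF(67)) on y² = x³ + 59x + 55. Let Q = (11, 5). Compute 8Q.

Repeated addition: build up to 8Q.
2Q: tangent at (11, 5): λ = (3·11² + 59)/(2·5) ≡ 20/10. 10⁻¹ ≡ 47 (mod 67), so λ ≡ 20·47 ≡ 2.
  x = λ² - 11 - 11 = 4 - 22 ≡ 49; y = λ·(11 - 49) - 5 ≡ 53. → (49, 53)
3Q: (49, 53) + (11, 5). λ = (5 - 53)/(11 - 49) ≡ 19/29 mod 67. 29⁻¹ ≡ 37 (mod 67) since 29·37 = 1073 ≡ 1, so λ ≡ 33.
  x = λ² - 49 - 11 = 1089 - 60 ≡ 24; y = λ·(49 - 24) - 53 ≡ 35. → (24, 35)
4Q: (24, 35) + (11, 5). λ = (5 - 35)/(11 - 24) ≡ 37/54 mod 67. 54⁻¹ ≡ 36 (mod 67) since 54·36 = 1944 ≡ 1, so λ ≡ 59.
  x = λ² - 24 - 11 = 3481 - 35 ≡ 29; y = λ·(24 - 29) - 35 ≡ 5. → (29, 5)
5Q: (29, 5) + (11, 5). λ = (5 - 5)/(11 - 29) ≡ 0/49 mod 67. 49⁻¹ ≡ 26 (mod 67), so λ ≡ 0.
  x = λ² - 29 - 11 = 0 - 40 ≡ 27; y = λ·(29 - 27) - 5 ≡ 62. → (27, 62)
6Q: (27, 62) + (11, 5). λ = (5 - 62)/(11 - 27) ≡ 10/51 mod 67. 51⁻¹ ≡ 46 (mod 67), so λ ≡ 58.
  x = λ² - 27 - 11 = 3364 - 38 ≡ 43; y = λ·(27 - 43) - 62 ≡ 15. → (43, 15)
7Q: (43, 15) + (11, 5). λ = (5 - 15)/(11 - 43) ≡ 57/35 mod 67. 35⁻¹ ≡ 23 (mod 67), so λ ≡ 38.
  x = λ² - 43 - 11 = 1444 - 54 ≡ 50; y = λ·(43 - 50) - 15 ≡ 54. → (50, 54)
8Q: (50, 54) + (11, 5). λ = (5 - 54)/(11 - 50) ≡ 18/28 mod 67. 28⁻¹ ≡ 12 (mod 67), so λ ≡ 15.
  x = λ² - 50 - 11 = 225 - 61 ≡ 30; y = λ·(50 - 30) - 54 ≡ 45. → (30, 45)

(30, 45)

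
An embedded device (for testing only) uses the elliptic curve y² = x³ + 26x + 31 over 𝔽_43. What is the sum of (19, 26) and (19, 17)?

The two points share x = 19 and their y-coordinates satisfy 26 + 17 ≡ 0 (mod 43), so they are inverses. Their sum is the point at infinity.

O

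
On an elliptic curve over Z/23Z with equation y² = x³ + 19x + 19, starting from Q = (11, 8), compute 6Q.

Repeated addition: build up to 6Q.
2Q: tangent at (11, 8): λ = (3·11² + 19)/(2·8) ≡ 14/16. 16⁻¹ ≡ 13 (mod 23) since 16·13 = 208 ≡ 1, so λ ≡ 14·13 ≡ 21.
  x = λ² - 11 - 11 = 441 - 22 ≡ 5; y = λ·(11 - 5) - 8 ≡ 3. → (5, 3)
3Q: (5, 3) + (11, 8). λ = (8 - 3)/(11 - 5) ≡ 5/6 mod 23. 6⁻¹ ≡ 4 (mod 23) since 6·4 = 24 ≡ 1, so λ ≡ 20.
  x = λ² - 5 - 11 = 400 - 16 ≡ 16; y = λ·(5 - 16) - 3 ≡ 7. → (16, 7)
4Q: (16, 7) + (11, 8). λ = (8 - 7)/(11 - 16) ≡ 1/18 mod 23. 18⁻¹ ≡ 9 (mod 23), so λ ≡ 9.
  x = λ² - 16 - 11 = 81 - 27 ≡ 8; y = λ·(16 - 8) - 7 ≡ 19. → (8, 19)
5Q: (8, 19) + (11, 8). λ = (8 - 19)/(11 - 8) ≡ 12/3 mod 23. 3⁻¹ ≡ 8 (mod 23) since 3·8 = 24 ≡ 1, so λ ≡ 4.
  x = λ² - 8 - 11 = 16 - 19 ≡ 20; y = λ·(8 - 20) - 19 ≡ 2. → (20, 2)
6Q: (20, 2) + (11, 8). λ = (8 - 2)/(11 - 20) ≡ 6/14 mod 23. 14⁻¹ ≡ 5 (mod 23), so λ ≡ 7.
  x = λ² - 20 - 11 = 49 - 31 ≡ 18; y = λ·(20 - 18) - 2 ≡ 12. → (18, 12)

(18, 12)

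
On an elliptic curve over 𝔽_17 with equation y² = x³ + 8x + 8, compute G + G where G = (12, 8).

(14, 5)

tangent at (12, 8): λ = (3·12² + 8)/(2·8) ≡ 15/16. 16⁻¹ ≡ 16 (mod 17), so λ ≡ 15·16 ≡ 2.
  x = λ² - 12 - 12 = 4 - 24 ≡ 14; y = λ·(12 - 14) - 8 ≡ 5. → (14, 5)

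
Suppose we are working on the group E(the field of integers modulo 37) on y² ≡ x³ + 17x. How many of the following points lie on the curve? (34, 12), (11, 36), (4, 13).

(34, 12): 12² ≡ 33, rhs ≡ 33 → on.
(11, 36): 36² ≡ 1, rhs ≡ 1 → on.
(4, 13): 13² ≡ 21, rhs ≡ 21 → on.

3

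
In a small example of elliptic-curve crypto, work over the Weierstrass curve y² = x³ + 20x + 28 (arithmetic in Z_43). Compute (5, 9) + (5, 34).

O

The two points share x = 5 and their y-coordinates satisfy 9 + 34 ≡ 0 (mod 43), so they are inverses. Their sum is O.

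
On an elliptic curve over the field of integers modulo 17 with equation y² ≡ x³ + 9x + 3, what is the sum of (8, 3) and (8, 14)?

The two points share x = 8 and their y-coordinates satisfy 3 + 14 ≡ 0 (mod 17), so they are inverses. Their sum is O.

O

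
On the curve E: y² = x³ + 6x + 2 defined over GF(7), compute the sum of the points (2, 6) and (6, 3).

(2, 6) + (6, 3). λ = (3 - 6)/(6 - 2) ≡ 4/4 mod 7. 4⁻¹ ≡ 2 (mod 7), so λ ≡ 1.
  x = λ² - 2 - 6 = 1 - 8 ≡ 0; y = λ·(2 - 0) - 6 ≡ 3. → (0, 3)

(0, 3)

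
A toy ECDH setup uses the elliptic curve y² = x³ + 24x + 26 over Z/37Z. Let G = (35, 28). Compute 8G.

(29, 32)

Double-and-add on 8 = (1000)₂. Start with G = (35, 28) for the leading 1-bit.
double: tangent at (35, 28): λ = (3·35² + 24)/(2·28) ≡ 36/19. 19⁻¹ ≡ 2 (mod 37), so λ ≡ 36·2 ≡ 35.
  x = λ² - 35 - 35 = 1225 - 70 ≡ 8; y = λ·(35 - 8) - 28 ≡ 29. → (8, 29)
double: tangent at (8, 29): λ = (3·8² + 24)/(2·29) ≡ 31/21. 21⁻¹ ≡ 30 (mod 37) since 21·30 = 630 ≡ 1, so λ ≡ 31·30 ≡ 5.
  x = λ² - 8 - 8 = 25 - 16 ≡ 9; y = λ·(8 - 9) - 29 ≡ 3. → (9, 3)
double: tangent at (9, 3): λ = (3·9² + 24)/(2·3) ≡ 8/6. 6⁻¹ ≡ 31 (mod 37) since 6·31 = 186 ≡ 1, so λ ≡ 8·31 ≡ 26.
  x = λ² - 9 - 9 = 676 - 18 ≡ 29; y = λ·(9 - 29) - 3 ≡ 32. → (29, 32)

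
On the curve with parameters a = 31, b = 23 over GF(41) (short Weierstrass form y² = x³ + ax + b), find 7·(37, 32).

(5, 4)

Write G = (37, 32).
Double-and-add on 7 = (111)₂. Start with G = (37, 32) for the leading 1-bit.
double: tangent at (37, 32): λ = (3·37² + 31)/(2·32) ≡ 38/23. 23⁻¹ ≡ 25 (mod 41), so λ ≡ 38·25 ≡ 7.
  x = λ² - 37 - 37 = 49 - 74 ≡ 16; y = λ·(37 - 16) - 32 ≡ 33. → (16, 33)
add G: (16, 33) + (37, 32). λ = (32 - 33)/(37 - 16) ≡ 40/21 mod 41. 21⁻¹ ≡ 2 (mod 41), so λ ≡ 39.
  x = λ² - 16 - 37 = 1521 - 53 ≡ 33; y = λ·(16 - 33) - 33 ≡ 1. → (33, 1)
double: tangent at (33, 1): λ = (3·33² + 31)/(2·1) ≡ 18/2. 2⁻¹ ≡ 21 (mod 41) since 2·21 = 42 ≡ 1, so λ ≡ 18·21 ≡ 9.
  x = λ² - 33 - 33 = 81 - 66 ≡ 15; y = λ·(33 - 15) - 1 ≡ 38. → (15, 38)
add G: (15, 38) + (37, 32). λ = (32 - 38)/(37 - 15) ≡ 35/22 mod 41. 22⁻¹ ≡ 28 (mod 41), so λ ≡ 37.
  x = λ² - 15 - 37 = 1369 - 52 ≡ 5; y = λ·(15 - 5) - 38 ≡ 4. → (5, 4)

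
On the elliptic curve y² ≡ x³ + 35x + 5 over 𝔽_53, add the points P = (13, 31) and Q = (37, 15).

(27, 49)

(13, 31) + (37, 15). λ = (15 - 31)/(37 - 13) ≡ 37/24 mod 53. 24⁻¹ ≡ 42 (mod 53) since 24·42 = 1008 ≡ 1, so λ ≡ 17.
  x = λ² - 13 - 37 = 289 - 50 ≡ 27; y = λ·(13 - 27) - 31 ≡ 49. → (27, 49)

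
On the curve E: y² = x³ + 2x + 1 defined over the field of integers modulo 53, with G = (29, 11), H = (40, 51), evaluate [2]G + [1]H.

First 2G:
Repeated addition: build up to 2G.
2G: tangent at (29, 11): λ = (3·29² + 2)/(2·11) ≡ 34/22. 22⁻¹ ≡ 41 (mod 53) since 22·41 = 902 ≡ 1, so λ ≡ 34·41 ≡ 16.
  x = λ² - 29 - 29 = 256 - 58 ≡ 39; y = λ·(29 - 39) - 11 ≡ 41. → (39, 41)
2G = (39, 41).
Finally 2G + H:
(39, 41) + (40, 51). λ = (51 - 41)/(40 - 39) ≡ 10/1 mod 53. 1⁻¹ ≡ 1 (mod 53) since 1·1 = 1 ≡ 1, so λ ≡ 10.
  x = λ² - 39 - 40 = 100 - 79 ≡ 21; y = λ·(39 - 21) - 41 ≡ 33. → (21, 33)

(21, 33)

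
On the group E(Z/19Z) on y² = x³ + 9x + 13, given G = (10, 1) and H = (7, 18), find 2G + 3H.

(6, 13)

First 2G:
Repeated addition: build up to 2G.
2G: tangent at (10, 1): λ = (3·10² + 9)/(2·1) ≡ 5/2. 2⁻¹ ≡ 10 (mod 19), so λ ≡ 5·10 ≡ 12.
  x = λ² - 10 - 10 = 144 - 20 ≡ 10; y = λ·(10 - 10) - 1 ≡ 18. → (10, 18)
2G = (10, 18).
Next 3H:
Repeated addition: build up to 3H.
2H: tangent at (7, 18): λ = (3·7² + 9)/(2·18) ≡ 4/17. 17⁻¹ ≡ 9 (mod 19), so λ ≡ 4·9 ≡ 17.
  x = λ² - 7 - 7 = 289 - 14 ≡ 9; y = λ·(7 - 9) - 18 ≡ 5. → (9, 5)
3H: (9, 5) + (7, 18). λ = (18 - 5)/(7 - 9) ≡ 13/17 mod 19. 17⁻¹ ≡ 9 (mod 19), so λ ≡ 3.
  x = λ² - 9 - 7 = 9 - 16 ≡ 12; y = λ·(9 - 12) - 5 ≡ 5. → (12, 5)
3H = (12, 5).
Finally 2G + 3H:
(10, 18) + (12, 5). λ = (5 - 18)/(12 - 10) ≡ 6/2 mod 19. 2⁻¹ ≡ 10 (mod 19) since 2·10 = 20 ≡ 1, so λ ≡ 3.
  x = λ² - 10 - 12 = 9 - 22 ≡ 6; y = λ·(10 - 6) - 18 ≡ 13. → (6, 13)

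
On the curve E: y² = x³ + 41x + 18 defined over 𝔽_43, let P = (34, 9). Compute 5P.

O

Repeated addition: build up to 5P.
2P: tangent at (34, 9): λ = (3·34² + 41)/(2·9) ≡ 26/18. 18⁻¹ ≡ 12 (mod 43) since 18·12 = 216 ≡ 1, so λ ≡ 26·12 ≡ 11.
  x = λ² - 34 - 34 = 121 - 68 ≡ 10; y = λ·(34 - 10) - 9 ≡ 40. → (10, 40)
3P: (10, 40) + (34, 9). λ = (9 - 40)/(34 - 10) ≡ 12/24 mod 43. 24⁻¹ ≡ 9 (mod 43), so λ ≡ 22.
  x = λ² - 10 - 34 = 484 - 44 ≡ 10; y = λ·(10 - 10) - 40 ≡ 3. → (10, 3)
4P: (10, 3) + (34, 9). λ = (9 - 3)/(34 - 10) ≡ 6/24 mod 43. 24⁻¹ ≡ 9 (mod 43) since 24·9 = 216 ≡ 1, so λ ≡ 11.
  x = λ² - 10 - 34 = 121 - 44 ≡ 34; y = λ·(10 - 34) - 3 ≡ 34. → (34, 34)
5P: (34, 34) + (34, 9): same x and y₁ ≡ -y₂, so the sum is 𝒪.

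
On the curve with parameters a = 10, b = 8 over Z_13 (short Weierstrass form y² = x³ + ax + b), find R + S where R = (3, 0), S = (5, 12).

(3, 0) + (5, 12). λ = (12 - 0)/(5 - 3) ≡ 12/2 mod 13. 2⁻¹ ≡ 7 (mod 13), so λ ≡ 6.
  x = λ² - 3 - 5 = 36 - 8 ≡ 2; y = λ·(3 - 2) - 0 ≡ 6. → (2, 6)

(2, 6)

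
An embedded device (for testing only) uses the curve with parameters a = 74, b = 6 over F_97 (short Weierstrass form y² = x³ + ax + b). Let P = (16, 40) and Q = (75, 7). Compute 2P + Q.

(12, 87)

First 2P:
Repeated addition: build up to 2P.
2P: tangent at (16, 40): λ = (3·16² + 74)/(2·40) ≡ 66/80. 80⁻¹ ≡ 57 (mod 97), so λ ≡ 66·57 ≡ 76.
  x = λ² - 16 - 16 = 5776 - 32 ≡ 21; y = λ·(16 - 21) - 40 ≡ 65. → (21, 65)
2P = (21, 65).
Finally 2P + Q:
(21, 65) + (75, 7). λ = (7 - 65)/(75 - 21) ≡ 39/54 mod 97. 54⁻¹ ≡ 9 (mod 97), so λ ≡ 60.
  x = λ² - 21 - 75 = 3600 - 96 ≡ 12; y = λ·(21 - 12) - 65 ≡ 87. → (12, 87)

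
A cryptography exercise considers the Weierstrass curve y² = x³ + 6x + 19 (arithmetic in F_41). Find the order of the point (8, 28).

9

2P: tangent at (8, 28): λ = (3·8² + 6)/(2·28) ≡ 34/15. 15⁻¹ ≡ 11 (mod 41), so λ ≡ 34·11 ≡ 5.
  x = λ² - 8 - 8 = 25 - 16 ≡ 9; y = λ·(8 - 9) - 28 ≡ 8. → (9, 8)
3P: (9, 8) + (8, 28). λ = (28 - 8)/(8 - 9) ≡ 20/40 mod 41. 40⁻¹ ≡ 40 (mod 41) since 40·40 = 1600 ≡ 1, so λ ≡ 21.
  x = λ² - 9 - 8 = 441 - 17 ≡ 14; y = λ·(9 - 14) - 8 ≡ 10. → (14, 10)
4P: (14, 10) + (8, 28). λ = (28 - 10)/(8 - 14) ≡ 18/35 mod 41. 35⁻¹ ≡ 34 (mod 41), so λ ≡ 38.
  x = λ² - 14 - 8 = 1444 - 22 ≡ 28; y = λ·(14 - 28) - 10 ≡ 32. → (28, 32)
5P: (28, 32) + (8, 28). λ = (28 - 32)/(8 - 28) ≡ 37/21 mod 41. 21⁻¹ ≡ 2 (mod 41), so λ ≡ 33.
  x = λ² - 28 - 8 = 1089 - 36 ≡ 28; y = λ·(28 - 28) - 32 ≡ 9. → (28, 9)
6P: (28, 9) + (8, 28). λ = (28 - 9)/(8 - 28) ≡ 19/21 mod 41. 21⁻¹ ≡ 2 (mod 41) since 21·2 = 42 ≡ 1, so λ ≡ 38.
  x = λ² - 28 - 8 = 1444 - 36 ≡ 14; y = λ·(28 - 14) - 9 ≡ 31. → (14, 31)
7P: (14, 31) + (8, 28). λ = (28 - 31)/(8 - 14) ≡ 38/35 mod 41. 35⁻¹ ≡ 34 (mod 41), so λ ≡ 21.
  x = λ² - 14 - 8 = 441 - 22 ≡ 9; y = λ·(14 - 9) - 31 ≡ 33. → (9, 33)
8P: (9, 33) + (8, 28). λ = (28 - 33)/(8 - 9) ≡ 36/40 mod 41. 40⁻¹ ≡ 40 (mod 41), so λ ≡ 5.
  x = λ² - 9 - 8 = 25 - 17 ≡ 8; y = λ·(9 - 8) - 33 ≡ 13. → (8, 13)
9P: (8, 13) + (8, 28): same x and y₁ ≡ -y₂, so the sum is 𝒪.
9P = 𝒪, so the order is 9.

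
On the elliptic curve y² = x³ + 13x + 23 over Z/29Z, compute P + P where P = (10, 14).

(16, 8)

tangent at (10, 14): λ = (3·10² + 13)/(2·14) ≡ 23/28. 28⁻¹ ≡ 28 (mod 29), so λ ≡ 23·28 ≡ 6.
  x = λ² - 10 - 10 = 36 - 20 ≡ 16; y = λ·(10 - 16) - 14 ≡ 8. → (16, 8)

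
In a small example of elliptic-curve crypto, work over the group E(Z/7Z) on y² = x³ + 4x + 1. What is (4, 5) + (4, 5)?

tangent at (4, 5): λ = (3·4² + 4)/(2·5) ≡ 3/3. 3⁻¹ ≡ 5 (mod 7), so λ ≡ 3·5 ≡ 1.
  x = λ² - 4 - 4 = 1 - 8 ≡ 0; y = λ·(4 - 0) - 5 ≡ 6. → (0, 6)

(0, 6)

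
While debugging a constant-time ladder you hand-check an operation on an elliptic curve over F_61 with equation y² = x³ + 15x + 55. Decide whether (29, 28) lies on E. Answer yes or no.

y² = 28² ≡ 52; x³ + 15x + 55 = 24879 ≡ 52 (mod 61). 52 = 52.

yes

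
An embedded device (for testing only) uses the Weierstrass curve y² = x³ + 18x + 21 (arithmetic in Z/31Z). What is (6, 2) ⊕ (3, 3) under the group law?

(29, 16)

(6, 2) + (3, 3). λ = (3 - 2)/(3 - 6) ≡ 1/28 mod 31. 28⁻¹ ≡ 10 (mod 31), so λ ≡ 10.
  x = λ² - 6 - 3 = 100 - 9 ≡ 29; y = λ·(6 - 29) - 2 ≡ 16. → (29, 16)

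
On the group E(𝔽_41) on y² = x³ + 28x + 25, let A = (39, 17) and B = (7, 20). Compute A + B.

(27, 28)

(39, 17) + (7, 20). λ = (20 - 17)/(7 - 39) ≡ 3/9 mod 41. 9⁻¹ ≡ 32 (mod 41) since 9·32 = 288 ≡ 1, so λ ≡ 14.
  x = λ² - 39 - 7 = 196 - 46 ≡ 27; y = λ·(39 - 27) - 17 ≡ 28. → (27, 28)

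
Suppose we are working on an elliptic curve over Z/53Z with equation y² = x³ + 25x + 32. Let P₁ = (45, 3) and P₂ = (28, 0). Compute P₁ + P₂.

(40, 1)

(45, 3) + (28, 0). λ = (0 - 3)/(28 - 45) ≡ 50/36 mod 53. 36⁻¹ ≡ 28 (mod 53), so λ ≡ 22.
  x = λ² - 45 - 28 = 484 - 73 ≡ 40; y = λ·(45 - 40) - 3 ≡ 1. → (40, 1)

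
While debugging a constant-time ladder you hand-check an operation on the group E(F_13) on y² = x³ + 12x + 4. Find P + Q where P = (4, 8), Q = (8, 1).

(4, 8) + (8, 1). λ = (1 - 8)/(8 - 4) ≡ 6/4 mod 13. 4⁻¹ ≡ 10 (mod 13) since 4·10 = 40 ≡ 1, so λ ≡ 8.
  x = λ² - 4 - 8 = 64 - 12 ≡ 0; y = λ·(4 - 0) - 8 ≡ 11. → (0, 11)

(0, 11)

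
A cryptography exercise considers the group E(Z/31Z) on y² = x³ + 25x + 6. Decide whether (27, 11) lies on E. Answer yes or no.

yes

y² = 11² ≡ 28; x³ + 25x + 6 = 20364 ≡ 28 (mod 31). 28 = 28.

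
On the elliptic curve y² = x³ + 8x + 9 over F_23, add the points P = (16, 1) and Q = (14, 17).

(16, 1) + (14, 17). λ = (17 - 1)/(14 - 16) ≡ 16/21 mod 23. 21⁻¹ ≡ 11 (mod 23), so λ ≡ 15.
  x = λ² - 16 - 14 = 225 - 30 ≡ 11; y = λ·(16 - 11) - 1 ≡ 5. → (11, 5)

(11, 5)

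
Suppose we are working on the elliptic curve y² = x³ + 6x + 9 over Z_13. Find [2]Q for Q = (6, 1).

(0, 3)

tangent at (6, 1): λ = (3·6² + 6)/(2·1) ≡ 10/2. 2⁻¹ ≡ 7 (mod 13), so λ ≡ 10·7 ≡ 5.
  x = λ² - 6 - 6 = 25 - 12 ≡ 0; y = λ·(6 - 0) - 1 ≡ 3. → (0, 3)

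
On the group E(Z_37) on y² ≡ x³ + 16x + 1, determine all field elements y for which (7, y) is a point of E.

7, 30

x³ + 16x + 1 = 456 ≡ 12 (mod 37).
Square roots of 12 mod 37: 7 and 30 (since 7² = 49 ≡ 12).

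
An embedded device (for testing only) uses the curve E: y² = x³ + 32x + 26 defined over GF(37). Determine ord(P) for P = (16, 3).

2P: tangent at (16, 3): λ = (3·16² + 32)/(2·3) ≡ 23/6. 6⁻¹ ≡ 31 (mod 37) since 6·31 = 186 ≡ 1, so λ ≡ 23·31 ≡ 10.
  x = λ² - 16 - 16 = 100 - 32 ≡ 31; y = λ·(16 - 31) - 3 ≡ 32. → (31, 32)
3P: (31, 32) + (16, 3). λ = (3 - 32)/(16 - 31) ≡ 8/22 mod 37. 22⁻¹ ≡ 32 (mod 37) since 22·32 = 704 ≡ 1, so λ ≡ 34.
  x = λ² - 31 - 16 = 1156 - 47 ≡ 36; y = λ·(31 - 36) - 32 ≡ 20. → (36, 20)
4P: (36, 20) + (16, 3). λ = (3 - 20)/(16 - 36) ≡ 20/17 mod 37. 17⁻¹ ≡ 24 (mod 37), so λ ≡ 36.
  x = λ² - 36 - 16 = 1296 - 52 ≡ 23; y = λ·(36 - 23) - 20 ≡ 4. → (23, 4)
5P: (23, 4) + (16, 3). λ = (3 - 4)/(16 - 23) ≡ 36/30 mod 37. 30⁻¹ ≡ 21 (mod 37), so λ ≡ 16.
  x = λ² - 23 - 16 = 256 - 39 ≡ 32; y = λ·(23 - 32) - 4 ≡ 0. → (32, 0)
6P: (32, 0) + (16, 3). λ = (3 - 0)/(16 - 32) ≡ 3/21 mod 37. 21⁻¹ ≡ 30 (mod 37) since 21·30 = 630 ≡ 1, so λ ≡ 16.
  x = λ² - 32 - 16 = 256 - 48 ≡ 23; y = λ·(32 - 23) - 0 ≡ 33. → (23, 33)
7P: (23, 33) + (16, 3). λ = (3 - 33)/(16 - 23) ≡ 7/30 mod 37. 30⁻¹ ≡ 21 (mod 37), so λ ≡ 36.
  x = λ² - 23 - 16 = 1296 - 39 ≡ 36; y = λ·(23 - 36) - 33 ≡ 17. → (36, 17)
8P: (36, 17) + (16, 3). λ = (3 - 17)/(16 - 36) ≡ 23/17 mod 37. 17⁻¹ ≡ 24 (mod 37) since 17·24 = 408 ≡ 1, so λ ≡ 34.
  x = λ² - 36 - 16 = 1156 - 52 ≡ 31; y = λ·(36 - 31) - 17 ≡ 5. → (31, 5)
9P: (31, 5) + (16, 3). λ = (3 - 5)/(16 - 31) ≡ 35/22 mod 37. 22⁻¹ ≡ 32 (mod 37), so λ ≡ 10.
  x = λ² - 31 - 16 = 100 - 47 ≡ 16; y = λ·(31 - 16) - 5 ≡ 34. → (16, 34)
10P: (16, 34) + (16, 3): same x and y₁ ≡ -y₂, so the sum is the point at infinity.
10P = the point at infinity, so the order is 10.

10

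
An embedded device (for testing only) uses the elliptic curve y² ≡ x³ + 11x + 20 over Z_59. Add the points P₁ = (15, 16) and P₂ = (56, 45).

(17, 20)

(15, 16) + (56, 45). λ = (45 - 16)/(56 - 15) ≡ 29/41 mod 59. 41⁻¹ ≡ 36 (mod 59) since 41·36 = 1476 ≡ 1, so λ ≡ 41.
  x = λ² - 15 - 56 = 1681 - 71 ≡ 17; y = λ·(15 - 17) - 16 ≡ 20. → (17, 20)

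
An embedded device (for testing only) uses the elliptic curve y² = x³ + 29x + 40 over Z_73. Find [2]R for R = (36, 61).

tangent at (36, 61): λ = (3·36² + 29)/(2·61) ≡ 48/49. 49⁻¹ ≡ 3 (mod 73), so λ ≡ 48·3 ≡ 71.
  x = λ² - 36 - 36 = 5041 - 72 ≡ 5; y = λ·(36 - 5) - 61 ≡ 23. → (5, 23)

(5, 23)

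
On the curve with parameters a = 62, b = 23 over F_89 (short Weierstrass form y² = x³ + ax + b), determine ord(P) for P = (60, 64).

2P: tangent at (60, 64): λ = (3·60² + 62)/(2·64) ≡ 4/39. 39⁻¹ ≡ 16 (mod 89), so λ ≡ 4·16 ≡ 64.
  x = λ² - 60 - 60 = 4096 - 120 ≡ 60; y = λ·(60 - 60) - 64 ≡ 25. → (60, 25)
3P: (60, 25) + (60, 64): same x and y₁ ≡ -y₂, so the sum is O.
3P = O, so the order is 3.

3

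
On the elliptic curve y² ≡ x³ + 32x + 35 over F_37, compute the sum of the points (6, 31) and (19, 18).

(13, 13)

(6, 31) + (19, 18). λ = (18 - 31)/(19 - 6) ≡ 24/13 mod 37. 13⁻¹ ≡ 20 (mod 37), so λ ≡ 36.
  x = λ² - 6 - 19 = 1296 - 25 ≡ 13; y = λ·(6 - 13) - 31 ≡ 13. → (13, 13)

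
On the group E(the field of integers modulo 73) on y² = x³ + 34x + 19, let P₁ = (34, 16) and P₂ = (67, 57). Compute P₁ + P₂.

(34, 16) + (67, 57). λ = (57 - 16)/(67 - 34) ≡ 41/33 mod 73. 33⁻¹ ≡ 31 (mod 73) since 33·31 = 1023 ≡ 1, so λ ≡ 30.
  x = λ² - 34 - 67 = 900 - 101 ≡ 69; y = λ·(34 - 69) - 16 ≡ 29. → (69, 29)

(69, 29)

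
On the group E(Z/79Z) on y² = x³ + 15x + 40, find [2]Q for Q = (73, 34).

(28, 23)

tangent at (73, 34): λ = (3·73² + 15)/(2·34) ≡ 44/68. 68⁻¹ ≡ 43 (mod 79), so λ ≡ 44·43 ≡ 75.
  x = λ² - 73 - 73 = 5625 - 146 ≡ 28; y = λ·(73 - 28) - 34 ≡ 23. → (28, 23)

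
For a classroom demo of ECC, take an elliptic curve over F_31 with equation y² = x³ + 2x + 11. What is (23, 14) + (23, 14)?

tangent at (23, 14): λ = (3·23² + 2)/(2·14) ≡ 8/28. 28⁻¹ ≡ 10 (mod 31), so λ ≡ 8·10 ≡ 18.
  x = λ² - 23 - 23 = 324 - 46 ≡ 30; y = λ·(23 - 30) - 14 ≡ 15. → (30, 15)

(30, 15)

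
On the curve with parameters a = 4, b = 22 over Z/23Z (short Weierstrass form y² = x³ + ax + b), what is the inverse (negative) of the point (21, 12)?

-(21, 12) = (21, -12 mod 23) = (21, 11).

(21, 11)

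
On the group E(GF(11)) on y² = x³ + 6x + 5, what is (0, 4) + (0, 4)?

tangent at (0, 4): λ = (3·0² + 6)/(2·4) ≡ 6/8. 8⁻¹ ≡ 7 (mod 11), so λ ≡ 6·7 ≡ 9.
  x = λ² - 0 - 0 = 81 - 0 ≡ 4; y = λ·(0 - 4) - 4 ≡ 4. → (4, 4)

(4, 4)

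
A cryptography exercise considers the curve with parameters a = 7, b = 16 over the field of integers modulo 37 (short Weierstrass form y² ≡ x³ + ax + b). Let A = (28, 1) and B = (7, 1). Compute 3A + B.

First 3A:
Repeated addition: build up to 3A.
2A: tangent at (28, 1): λ = (3·28² + 7)/(2·1) ≡ 28/2. 2⁻¹ ≡ 19 (mod 37) since 2·19 = 38 ≡ 1, so λ ≡ 28·19 ≡ 14.
  x = λ² - 28 - 28 = 196 - 56 ≡ 29; y = λ·(28 - 29) - 1 ≡ 22. → (29, 22)
3A: (29, 22) + (28, 1). λ = (1 - 22)/(28 - 29) ≡ 16/36 mod 37. 36⁻¹ ≡ 36 (mod 37) since 36·36 = 1296 ≡ 1, so λ ≡ 21.
  x = λ² - 29 - 28 = 441 - 57 ≡ 14; y = λ·(29 - 14) - 22 ≡ 34. → (14, 34)
3A = (14, 34).
Finally 3A + B:
(14, 34) + (7, 1). λ = (1 - 34)/(7 - 14) ≡ 4/30 mod 37. 30⁻¹ ≡ 21 (mod 37) since 30·21 = 630 ≡ 1, so λ ≡ 10.
  x = λ² - 14 - 7 = 100 - 21 ≡ 5; y = λ·(14 - 5) - 34 ≡ 19. → (5, 19)

(5, 19)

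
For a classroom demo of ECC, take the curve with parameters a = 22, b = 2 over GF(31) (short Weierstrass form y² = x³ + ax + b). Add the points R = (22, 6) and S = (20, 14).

(22, 6) + (20, 14). λ = (14 - 6)/(20 - 22) ≡ 8/29 mod 31. 29⁻¹ ≡ 15 (mod 31) since 29·15 = 435 ≡ 1, so λ ≡ 27.
  x = λ² - 22 - 20 = 729 - 42 ≡ 5; y = λ·(22 - 5) - 6 ≡ 19. → (5, 19)

(5, 19)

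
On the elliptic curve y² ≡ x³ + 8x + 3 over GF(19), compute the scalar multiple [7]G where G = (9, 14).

(9, 5)

Repeated addition: build up to 7G.
2G: tangent at (9, 14): λ = (3·9² + 8)/(2·14) ≡ 4/9. 9⁻¹ ≡ 17 (mod 19) since 9·17 = 153 ≡ 1, so λ ≡ 4·17 ≡ 11.
  x = λ² - 9 - 9 = 121 - 18 ≡ 8; y = λ·(9 - 8) - 14 ≡ 16. → (8, 16)
3G: (8, 16) + (9, 14). λ = (14 - 16)/(9 - 8) ≡ 17/1 mod 19. 1⁻¹ ≡ 1 (mod 19), so λ ≡ 17.
  x = λ² - 8 - 9 = 289 - 17 ≡ 6; y = λ·(8 - 6) - 16 ≡ 18. → (6, 18)
4G: (6, 18) + (9, 14). λ = (14 - 18)/(9 - 6) ≡ 15/3 mod 19. 3⁻¹ ≡ 13 (mod 19), so λ ≡ 5.
  x = λ² - 6 - 9 = 25 - 15 ≡ 10; y = λ·(6 - 10) - 18 ≡ 0. → (10, 0)
5G: (10, 0) + (9, 14). λ = (14 - 0)/(9 - 10) ≡ 14/18 mod 19. 18⁻¹ ≡ 18 (mod 19), so λ ≡ 5.
  x = λ² - 10 - 9 = 25 - 19 ≡ 6; y = λ·(10 - 6) - 0 ≡ 1. → (6, 1)
6G: (6, 1) + (9, 14). λ = (14 - 1)/(9 - 6) ≡ 13/3 mod 19. 3⁻¹ ≡ 13 (mod 19), so λ ≡ 17.
  x = λ² - 6 - 9 = 289 - 15 ≡ 8; y = λ·(6 - 8) - 1 ≡ 3. → (8, 3)
7G: (8, 3) + (9, 14). λ = (14 - 3)/(9 - 8) ≡ 11/1 mod 19. 1⁻¹ ≡ 1 (mod 19) since 1·1 = 1 ≡ 1, so λ ≡ 11.
  x = λ² - 8 - 9 = 121 - 17 ≡ 9; y = λ·(8 - 9) - 3 ≡ 5. → (9, 5)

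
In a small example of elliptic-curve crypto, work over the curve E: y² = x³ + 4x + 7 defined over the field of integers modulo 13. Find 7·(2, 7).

Write G = (2, 7).
Repeated addition: build up to 7G.
2G: tangent at (2, 7): λ = (3·2² + 4)/(2·7) ≡ 3/1. 1⁻¹ ≡ 1 (mod 13), so λ ≡ 3·1 ≡ 3.
  x = λ² - 2 - 2 = 9 - 4 ≡ 5; y = λ·(2 - 5) - 7 ≡ 10. → (5, 10)
3G: (5, 10) + (2, 7). λ = (7 - 10)/(2 - 5) ≡ 10/10 mod 13. 10⁻¹ ≡ 4 (mod 13) since 10·4 = 40 ≡ 1, so λ ≡ 1.
  x = λ² - 5 - 2 = 1 - 7 ≡ 7; y = λ·(5 - 7) - 10 ≡ 1. → (7, 1)
4G: (7, 1) + (2, 7). λ = (7 - 1)/(2 - 7) ≡ 6/8 mod 13. 8⁻¹ ≡ 5 (mod 13) since 8·5 = 40 ≡ 1, so λ ≡ 4.
  x = λ² - 7 - 2 = 16 - 9 ≡ 7; y = λ·(7 - 7) - 1 ≡ 12. → (7, 12)
5G: (7, 12) + (2, 7). λ = (7 - 12)/(2 - 7) ≡ 8/8 mod 13. 8⁻¹ ≡ 5 (mod 13), so λ ≡ 1.
  x = λ² - 7 - 2 = 1 - 9 ≡ 5; y = λ·(7 - 5) - 12 ≡ 3. → (5, 3)
6G: (5, 3) + (2, 7). λ = (7 - 3)/(2 - 5) ≡ 4/10 mod 13. 10⁻¹ ≡ 4 (mod 13), so λ ≡ 3.
  x = λ² - 5 - 2 = 9 - 7 ≡ 2; y = λ·(5 - 2) - 3 ≡ 6. → (2, 6)
7G: (2, 6) + (2, 7): same x and y₁ ≡ -y₂, so the sum is O.

O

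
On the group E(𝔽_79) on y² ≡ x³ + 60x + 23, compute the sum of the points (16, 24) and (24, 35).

(52, 45)

(16, 24) + (24, 35). λ = (35 - 24)/(24 - 16) ≡ 11/8 mod 79. 8⁻¹ ≡ 10 (mod 79) since 8·10 = 80 ≡ 1, so λ ≡ 31.
  x = λ² - 16 - 24 = 961 - 40 ≡ 52; y = λ·(16 - 52) - 24 ≡ 45. → (52, 45)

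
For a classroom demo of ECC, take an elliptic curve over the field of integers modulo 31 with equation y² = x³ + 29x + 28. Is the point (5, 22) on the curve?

y² = 22² ≡ 19; x³ + 29x + 28 = 298 ≡ 19 (mod 31). 19 = 19.

yes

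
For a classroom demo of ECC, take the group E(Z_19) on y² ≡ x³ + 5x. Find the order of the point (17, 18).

2P: tangent at (17, 18): λ = (3·17² + 5)/(2·18) ≡ 17/17. 17⁻¹ ≡ 9 (mod 19), so λ ≡ 17·9 ≡ 1.
  x = λ² - 17 - 17 = 1 - 34 ≡ 5; y = λ·(17 - 5) - 18 ≡ 13. → (5, 13)
3P: (5, 13) + (17, 18). λ = (18 - 13)/(17 - 5) ≡ 5/12 mod 19. 12⁻¹ ≡ 8 (mod 19) since 12·8 = 96 ≡ 1, so λ ≡ 2.
  x = λ² - 5 - 17 = 4 - 22 ≡ 1; y = λ·(5 - 1) - 13 ≡ 14. → (1, 14)
4P: (1, 14) + (17, 18). λ = (18 - 14)/(17 - 1) ≡ 4/16 mod 19. 16⁻¹ ≡ 6 (mod 19), so λ ≡ 5.
  x = λ² - 1 - 17 = 25 - 18 ≡ 7; y = λ·(1 - 7) - 14 ≡ 13. → (7, 13)
5P: (7, 13) + (17, 18). λ = (18 - 13)/(17 - 7) ≡ 5/10 mod 19. 10⁻¹ ≡ 2 (mod 19), so λ ≡ 10.
  x = λ² - 7 - 17 = 100 - 24 ≡ 0; y = λ·(7 - 0) - 13 ≡ 0. → (0, 0)
6P: (0, 0) + (17, 18). λ = (18 - 0)/(17 - 0) ≡ 18/17 mod 19. 17⁻¹ ≡ 9 (mod 19), so λ ≡ 10.
  x = λ² - 0 - 17 = 100 - 17 ≡ 7; y = λ·(0 - 7) - 0 ≡ 6. → (7, 6)
7P: (7, 6) + (17, 18). λ = (18 - 6)/(17 - 7) ≡ 12/10 mod 19. 10⁻¹ ≡ 2 (mod 19) since 10·2 = 20 ≡ 1, so λ ≡ 5.
  x = λ² - 7 - 17 = 25 - 24 ≡ 1; y = λ·(7 - 1) - 6 ≡ 5. → (1, 5)
8P: (1, 5) + (17, 18). λ = (18 - 5)/(17 - 1) ≡ 13/16 mod 19. 16⁻¹ ≡ 6 (mod 19), so λ ≡ 2.
  x = λ² - 1 - 17 = 4 - 18 ≡ 5; y = λ·(1 - 5) - 5 ≡ 6. → (5, 6)
9P: (5, 6) + (17, 18). λ = (18 - 6)/(17 - 5) ≡ 12/12 mod 19. 12⁻¹ ≡ 8 (mod 19), so λ ≡ 1.
  x = λ² - 5 - 17 = 1 - 22 ≡ 17; y = λ·(5 - 17) - 6 ≡ 1. → (17, 1)
10P: (17, 1) + (17, 18): same x and y₁ ≡ -y₂, so the sum is O.
10P = O, so the order is 10.

10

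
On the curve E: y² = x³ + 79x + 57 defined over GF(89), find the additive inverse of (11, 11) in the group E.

-(11, 11) = (11, -11 mod 89) = (11, 78).

(11, 78)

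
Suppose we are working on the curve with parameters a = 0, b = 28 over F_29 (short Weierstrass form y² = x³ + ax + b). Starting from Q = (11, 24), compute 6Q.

Repeated addition: build up to 6Q.
2Q: tangent at (11, 24): λ = (3·11² + 0)/(2·24) ≡ 15/19. 19⁻¹ ≡ 26 (mod 29) since 19·26 = 494 ≡ 1, so λ ≡ 15·26 ≡ 13.
  x = λ² - 11 - 11 = 169 - 22 ≡ 2; y = λ·(11 - 2) - 24 ≡ 6. → (2, 6)
3Q: (2, 6) + (11, 24). λ = (24 - 6)/(11 - 2) ≡ 18/9 mod 29. 9⁻¹ ≡ 13 (mod 29) since 9·13 = 117 ≡ 1, so λ ≡ 2.
  x = λ² - 2 - 11 = 4 - 13 ≡ 20; y = λ·(2 - 20) - 6 ≡ 16. → (20, 16)
4Q: (20, 16) + (11, 24). λ = (24 - 16)/(11 - 20) ≡ 8/20 mod 29. 20⁻¹ ≡ 16 (mod 29), so λ ≡ 12.
  x = λ² - 20 - 11 = 144 - 31 ≡ 26; y = λ·(20 - 26) - 16 ≡ 28. → (26, 28)
5Q: (26, 28) + (11, 24). λ = (24 - 28)/(11 - 26) ≡ 25/14 mod 29. 14⁻¹ ≡ 27 (mod 29) since 14·27 = 378 ≡ 1, so λ ≡ 8.
  x = λ² - 26 - 11 = 64 - 37 ≡ 27; y = λ·(26 - 27) - 28 ≡ 22. → (27, 22)
6Q: (27, 22) + (11, 24). λ = (24 - 22)/(11 - 27) ≡ 2/13 mod 29. 13⁻¹ ≡ 9 (mod 29), so λ ≡ 18.
  x = λ² - 27 - 11 = 324 - 38 ≡ 25; y = λ·(27 - 25) - 22 ≡ 14. → (25, 14)

(25, 14)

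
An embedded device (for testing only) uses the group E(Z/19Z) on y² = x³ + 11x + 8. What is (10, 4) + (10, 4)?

tangent at (10, 4): λ = (3·10² + 11)/(2·4) ≡ 7/8. 8⁻¹ ≡ 12 (mod 19), so λ ≡ 7·12 ≡ 8.
  x = λ² - 10 - 10 = 64 - 20 ≡ 6; y = λ·(10 - 6) - 4 ≡ 9. → (6, 9)

(6, 9)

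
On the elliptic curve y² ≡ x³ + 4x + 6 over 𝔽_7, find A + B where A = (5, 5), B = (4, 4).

(6, 1)

(5, 5) + (4, 4). λ = (4 - 5)/(4 - 5) ≡ 6/6 mod 7. 6⁻¹ ≡ 6 (mod 7), so λ ≡ 1.
  x = λ² - 5 - 4 = 1 - 9 ≡ 6; y = λ·(5 - 6) - 5 ≡ 1. → (6, 1)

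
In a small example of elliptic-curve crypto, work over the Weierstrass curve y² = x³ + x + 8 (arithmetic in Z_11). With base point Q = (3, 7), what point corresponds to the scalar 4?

Repeated addition: build up to 4Q.
2Q: tangent at (3, 7): λ = (3·3² + 1)/(2·7) ≡ 6/3. 3⁻¹ ≡ 4 (mod 11), so λ ≡ 6·4 ≡ 2.
  x = λ² - 3 - 3 = 4 - 6 ≡ 9; y = λ·(3 - 9) - 7 ≡ 3. → (9, 3)
3Q: (9, 3) + (3, 7). λ = (7 - 3)/(3 - 9) ≡ 4/5 mod 11. 5⁻¹ ≡ 9 (mod 11), so λ ≡ 3.
  x = λ² - 9 - 3 = 9 - 12 ≡ 8; y = λ·(9 - 8) - 3 ≡ 0. → (8, 0)
4Q: (8, 0) + (3, 7). λ = (7 - 0)/(3 - 8) ≡ 7/6 mod 11. 6⁻¹ ≡ 2 (mod 11), so λ ≡ 3.
  x = λ² - 8 - 3 = 9 - 11 ≡ 9; y = λ·(8 - 9) - 0 ≡ 8. → (9, 8)

(9, 8)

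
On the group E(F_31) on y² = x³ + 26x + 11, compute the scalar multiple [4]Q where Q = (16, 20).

(11, 4)

Repeated addition: build up to 4Q.
2Q: tangent at (16, 20): λ = (3·16² + 26)/(2·20) ≡ 19/9. 9⁻¹ ≡ 7 (mod 31), so λ ≡ 19·7 ≡ 9.
  x = λ² - 16 - 16 = 81 - 32 ≡ 18; y = λ·(16 - 18) - 20 ≡ 24. → (18, 24)
3Q: (18, 24) + (16, 20). λ = (20 - 24)/(16 - 18) ≡ 27/29 mod 31. 29⁻¹ ≡ 15 (mod 31), so λ ≡ 2.
  x = λ² - 18 - 16 = 4 - 34 ≡ 1; y = λ·(18 - 1) - 24 ≡ 10. → (1, 10)
4Q: (1, 10) + (16, 20). λ = (20 - 10)/(16 - 1) ≡ 10/15 mod 31. 15⁻¹ ≡ 29 (mod 31), so λ ≡ 11.
  x = λ² - 1 - 16 = 121 - 17 ≡ 11; y = λ·(1 - 11) - 10 ≡ 4. → (11, 4)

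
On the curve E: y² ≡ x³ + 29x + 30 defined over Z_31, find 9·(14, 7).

(10, 7)

Write Q = (14, 7).
Repeated addition: build up to 9Q.
2Q: tangent at (14, 7): λ = (3·14² + 29)/(2·7) ≡ 28/14. 14⁻¹ ≡ 20 (mod 31) since 14·20 = 280 ≡ 1, so λ ≡ 28·20 ≡ 2.
  x = λ² - 14 - 14 = 4 - 28 ≡ 7; y = λ·(14 - 7) - 7 ≡ 7. → (7, 7)
3Q: (7, 7) + (14, 7). λ = (7 - 7)/(14 - 7) ≡ 0/7 mod 31. 7⁻¹ ≡ 9 (mod 31), so λ ≡ 0.
  x = λ² - 7 - 14 = 0 - 21 ≡ 10; y = λ·(7 - 10) - 7 ≡ 24. → (10, 24)
4Q: (10, 24) + (14, 7). λ = (7 - 24)/(14 - 10) ≡ 14/4 mod 31. 4⁻¹ ≡ 8 (mod 31) since 4·8 = 32 ≡ 1, so λ ≡ 19.
  x = λ² - 10 - 14 = 361 - 24 ≡ 27; y = λ·(10 - 27) - 24 ≡ 25. → (27, 25)
5Q: (27, 25) + (14, 7). λ = (7 - 25)/(14 - 27) ≡ 13/18 mod 31. 18⁻¹ ≡ 19 (mod 31) since 18·19 = 342 ≡ 1, so λ ≡ 30.
  x = λ² - 27 - 14 = 900 - 41 ≡ 22; y = λ·(27 - 22) - 25 ≡ 1. → (22, 1)
6Q: (22, 1) + (14, 7). λ = (7 - 1)/(14 - 22) ≡ 6/23 mod 31. 23⁻¹ ≡ 27 (mod 31) since 23·27 = 621 ≡ 1, so λ ≡ 7.
  x = λ² - 22 - 14 = 49 - 36 ≡ 13; y = λ·(22 - 13) - 1 ≡ 0. → (13, 0)
7Q: (13, 0) + (14, 7). λ = (7 - 0)/(14 - 13) ≡ 7/1 mod 31. 1⁻¹ ≡ 1 (mod 31), so λ ≡ 7.
  x = λ² - 13 - 14 = 49 - 27 ≡ 22; y = λ·(13 - 22) - 0 ≡ 30. → (22, 30)
8Q: (22, 30) + (14, 7). λ = (7 - 30)/(14 - 22) ≡ 8/23 mod 31. 23⁻¹ ≡ 27 (mod 31) since 23·27 = 621 ≡ 1, so λ ≡ 30.
  x = λ² - 22 - 14 = 900 - 36 ≡ 27; y = λ·(22 - 27) - 30 ≡ 6. → (27, 6)
9Q: (27, 6) + (14, 7). λ = (7 - 6)/(14 - 27) ≡ 1/18 mod 31. 18⁻¹ ≡ 19 (mod 31), so λ ≡ 19.
  x = λ² - 27 - 14 = 361 - 41 ≡ 10; y = λ·(27 - 10) - 6 ≡ 7. → (10, 7)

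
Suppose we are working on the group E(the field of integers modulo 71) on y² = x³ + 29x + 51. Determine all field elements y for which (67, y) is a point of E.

none

x³ + 29x + 51 = 302757 ≡ 13 (mod 71).
13 is a non-residue mod 71; no y exists.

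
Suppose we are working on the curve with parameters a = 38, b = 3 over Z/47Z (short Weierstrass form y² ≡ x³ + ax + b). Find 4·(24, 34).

Write Q = (24, 34).
Double-and-add on 4 = (100)₂. Start with Q = (24, 34) for the leading 1-bit.
double: tangent at (24, 34): λ = (3·24² + 38)/(2·34) ≡ 27/21. 21⁻¹ ≡ 9 (mod 47), so λ ≡ 27·9 ≡ 8.
  x = λ² - 24 - 24 = 64 - 48 ≡ 16; y = λ·(24 - 16) - 34 ≡ 30. → (16, 30)
double: tangent at (16, 30): λ = (3·16² + 38)/(2·30) ≡ 7/13. 13⁻¹ ≡ 29 (mod 47), so λ ≡ 7·29 ≡ 15.
  x = λ² - 16 - 16 = 225 - 32 ≡ 5; y = λ·(16 - 5) - 30 ≡ 41. → (5, 41)

(5, 41)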